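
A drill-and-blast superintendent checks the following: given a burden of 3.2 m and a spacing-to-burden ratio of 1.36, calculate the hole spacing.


Spacing = burden * ratio
= 3.2 * 1.36
= 4.352 m

4.352 m


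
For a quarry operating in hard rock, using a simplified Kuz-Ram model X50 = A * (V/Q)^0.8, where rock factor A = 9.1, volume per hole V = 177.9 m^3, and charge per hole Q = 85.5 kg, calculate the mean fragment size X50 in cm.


Compute V/Q:
V/Q = 177.9 / 85.5 = 2.080701754
Raise to the power 0.8:
(V/Q)^0.8 = 2.080701754^0.8 = 1.797081886
Multiply by A:
X50 = 9.1 * 1.797081886
= 16.3534 cm

16.3534 cm


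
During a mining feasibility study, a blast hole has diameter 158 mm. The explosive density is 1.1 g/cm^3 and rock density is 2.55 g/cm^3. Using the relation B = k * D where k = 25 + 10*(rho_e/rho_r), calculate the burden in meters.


First, compute k:
rho_e / rho_r = 1.1 / 2.55 = 0.431372549
k = 25 + 10 * 0.431372549 = 29.31372549
Then, compute burden:
B = k * D / 1000 = 29.31372549 * 158 / 1000
= 4631.568627 / 1000
= 4.6316 m

4.6316 m


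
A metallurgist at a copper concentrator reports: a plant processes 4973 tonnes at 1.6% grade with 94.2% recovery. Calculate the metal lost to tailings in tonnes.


Total metal in feed:
= 4973 * 1.6 / 100 = 79.568 tonnes
Metal recovered:
= 79.568 * 94.2 / 100 = 74.953056 tonnes
Metal lost to tailings:
= 79.568 - 74.953056
= 4.6149 tonnes

4.6149 tonnes


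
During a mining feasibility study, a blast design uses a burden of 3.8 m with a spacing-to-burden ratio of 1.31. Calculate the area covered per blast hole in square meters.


18.9164 m^2

First, find the spacing:
Spacing = burden * ratio = 3.8 * 1.31
= 4.978 m
Then, calculate the area:
Area = burden * spacing = 3.8 * 4.978
= 18.9164 m^2


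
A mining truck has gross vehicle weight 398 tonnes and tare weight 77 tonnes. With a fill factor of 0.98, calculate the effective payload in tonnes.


Maximum payload = gross - tare
= 398 - 77 = 321 tonnes
Effective payload = max payload * fill factor
= 321 * 0.98
= 314.58 tonnes

314.58 tonnes


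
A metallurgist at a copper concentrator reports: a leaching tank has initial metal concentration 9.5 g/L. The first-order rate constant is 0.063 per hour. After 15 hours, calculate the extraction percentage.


Compute the exponent:
-k * t = -0.063 * 15 = -0.945
Remaining concentration:
C = 9.5 * exp(-0.945)
= 9.5 * 0.3886795709
= 3.692455924 g/L
Extracted = 9.5 - 3.692455924 = 5.807544076 g/L
Extraction % = 5.807544076 / 9.5 * 100
= 61.132%

61.132%


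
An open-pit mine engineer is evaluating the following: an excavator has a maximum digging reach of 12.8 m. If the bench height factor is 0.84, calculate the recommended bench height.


10.752 m

Bench height = reach * factor
= 12.8 * 0.84
= 10.752 m


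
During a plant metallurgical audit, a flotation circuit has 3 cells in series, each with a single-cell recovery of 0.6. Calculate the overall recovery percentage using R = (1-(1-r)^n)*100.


Complement of single-cell recovery:
1 - r = 1 - 0.6 = 0.4
Raise to power n:
(1 - r)^3 = 0.4^3 = 0.064
Overall recovery:
R = (1 - 0.064) * 100
= 93.6%

93.6%


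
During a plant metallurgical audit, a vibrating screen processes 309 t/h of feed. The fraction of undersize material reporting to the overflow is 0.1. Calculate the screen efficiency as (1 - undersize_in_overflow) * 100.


Screen efficiency = (1 - fraction of undersize in overflow) * 100
= (1 - 0.1) * 100
= 0.9 * 100
= 90.0%

90.0%


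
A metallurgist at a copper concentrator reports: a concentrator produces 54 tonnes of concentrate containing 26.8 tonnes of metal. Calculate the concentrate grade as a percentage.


Grade = (metal in concentrate / concentrate mass) * 100
= (26.8 / 54) * 100
= 0.4962962963 * 100
= 49.6296%

49.6296%


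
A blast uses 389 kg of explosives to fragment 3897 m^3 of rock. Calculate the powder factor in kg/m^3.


0.0998 kg/m^3

Powder factor = explosive mass / rock volume
= 389 / 3897
= 0.0998 kg/m^3


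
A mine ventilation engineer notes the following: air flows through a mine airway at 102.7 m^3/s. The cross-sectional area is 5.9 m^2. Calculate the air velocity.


Velocity = flow rate / cross-sectional area
= 102.7 / 5.9
= 17.4068 m/s

17.4068 m/s


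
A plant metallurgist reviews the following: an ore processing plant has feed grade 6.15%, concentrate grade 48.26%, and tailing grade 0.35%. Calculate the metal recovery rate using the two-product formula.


94.9979%

Using the two-product formula:
R = 100 * c * (f - t) / (f * (c - t))
Numerator = 100 * 48.26 * (6.15 - 0.35)
= 100 * 48.26 * 5.8
= 27990.8
Denominator = 6.15 * (48.26 - 0.35)
= 6.15 * 47.91
= 294.6465
R = 27990.8 / 294.6465
= 94.9979%


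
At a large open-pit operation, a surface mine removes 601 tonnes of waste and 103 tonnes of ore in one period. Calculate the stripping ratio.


5.835

Stripping ratio = waste tonnage / ore tonnage
= 601 / 103
= 5.835


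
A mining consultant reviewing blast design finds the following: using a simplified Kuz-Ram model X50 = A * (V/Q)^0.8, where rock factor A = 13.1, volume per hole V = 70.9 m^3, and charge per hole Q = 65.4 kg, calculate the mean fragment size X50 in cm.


Compute V/Q:
V/Q = 70.9 / 65.4 = 1.084097859
Raise to the power 0.8:
(V/Q)^0.8 = 1.084097859^0.8 = 1.066730689
Multiply by A:
X50 = 13.1 * 1.066730689
= 13.9742 cm

13.9742 cm


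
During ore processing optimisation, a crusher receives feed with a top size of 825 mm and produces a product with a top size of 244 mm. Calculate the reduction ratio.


3.3811

Reduction ratio = feed size / product size
= 825 / 244
= 3.3811


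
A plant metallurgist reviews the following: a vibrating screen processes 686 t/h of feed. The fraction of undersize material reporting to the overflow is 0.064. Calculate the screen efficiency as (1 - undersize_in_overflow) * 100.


Screen efficiency = (1 - fraction of undersize in overflow) * 100
= (1 - 0.064) * 100
= 0.936 * 100
= 93.6%

93.6%


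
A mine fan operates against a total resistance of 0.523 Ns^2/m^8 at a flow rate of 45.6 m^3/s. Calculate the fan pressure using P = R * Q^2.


Compute Q^2:
Q^2 = 45.6^2 = 2079.36
Compute pressure:
P = R * Q^2 = 0.523 * 2079.36
= 1087.5053 Pa

1087.5053 Pa


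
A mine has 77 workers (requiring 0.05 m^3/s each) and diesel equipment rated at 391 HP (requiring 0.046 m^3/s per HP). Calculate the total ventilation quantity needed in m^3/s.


21.836 m^3/s

Airflow for workers:
Q_people = 77 * 0.05 = 3.85 m^3/s
Airflow for diesel equipment:
Q_diesel = 391 * 0.046 = 17.986 m^3/s
Total ventilation:
Q_total = 3.85 + 17.986
= 21.836 m^3/s


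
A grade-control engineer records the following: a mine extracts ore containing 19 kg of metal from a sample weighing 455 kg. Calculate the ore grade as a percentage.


4.1758%

Ore grade = (metal mass / ore mass) * 100
= (19 / 455) * 100
= 0.04175824176 * 100
= 4.1758%


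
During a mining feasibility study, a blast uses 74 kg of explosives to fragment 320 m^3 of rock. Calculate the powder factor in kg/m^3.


Powder factor = explosive mass / rock volume
= 74 / 320
= 0.2313 kg/m^3

0.2313 kg/m^3


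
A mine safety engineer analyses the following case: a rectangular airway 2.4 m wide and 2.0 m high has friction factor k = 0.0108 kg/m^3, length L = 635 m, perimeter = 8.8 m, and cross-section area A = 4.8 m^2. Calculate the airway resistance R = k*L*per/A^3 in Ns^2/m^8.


0.5457 Ns^2/m^8

Compute the numerator:
k * L * per = 0.0108 * 635 * 8.8
= 60.3504
Compute the denominator:
A^3 = 4.8^3 = 110.592
Resistance:
R = 60.3504 / 110.592
= 0.5457 Ns^2/m^8


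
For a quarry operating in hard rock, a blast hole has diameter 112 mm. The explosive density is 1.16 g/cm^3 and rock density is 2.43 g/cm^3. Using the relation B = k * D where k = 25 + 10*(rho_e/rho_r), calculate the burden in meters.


First, compute k:
rho_e / rho_r = 1.16 / 2.43 = 0.4773662551
k = 25 + 10 * 0.4773662551 = 29.77366255
Then, compute burden:
B = k * D / 1000 = 29.77366255 * 112 / 1000
= 3334.650206 / 1000
= 3.3347 m

3.3347 m


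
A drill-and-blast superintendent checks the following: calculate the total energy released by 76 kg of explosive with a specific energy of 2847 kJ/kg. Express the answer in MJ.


Energy = mass * specific_energy / 1000
= 76 * 2847 / 1000
= 216372 / 1000
= 216.372 MJ

216.372 MJ


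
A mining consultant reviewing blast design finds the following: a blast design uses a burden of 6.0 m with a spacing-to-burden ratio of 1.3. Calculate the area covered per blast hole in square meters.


46.8 m^2

First, find the spacing:
Spacing = burden * ratio = 6.0 * 1.3
= 7.8 m
Then, calculate the area:
Area = burden * spacing = 6.0 * 7.8
= 46.8 m^2


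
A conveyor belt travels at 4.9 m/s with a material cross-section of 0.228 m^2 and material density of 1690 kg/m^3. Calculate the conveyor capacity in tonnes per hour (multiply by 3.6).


6797.0448 t/h

Volumetric flow = speed * area
= 4.9 * 0.228 = 1.1172 m^3/s
Mass flow = volumetric * density
= 1.1172 * 1690 = 1888.068 kg/s
Convert to t/h: multiply by 3.6
Capacity = 1888.068 * 3.6
= 6797.0448 t/h


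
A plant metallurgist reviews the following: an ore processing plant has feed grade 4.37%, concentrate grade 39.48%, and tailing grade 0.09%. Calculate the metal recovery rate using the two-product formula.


98.1643%

Using the two-product formula:
R = 100 * c * (f - t) / (f * (c - t))
Numerator = 100 * 39.48 * (4.37 - 0.09)
= 100 * 39.48 * 4.28
= 16897.44
Denominator = 4.37 * (39.48 - 0.09)
= 4.37 * 39.39
= 172.1343
R = 16897.44 / 172.1343
= 98.1643%


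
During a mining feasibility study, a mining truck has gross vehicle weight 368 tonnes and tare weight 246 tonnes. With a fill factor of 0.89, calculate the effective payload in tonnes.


108.58 tonnes

Maximum payload = gross - tare
= 368 - 246 = 122 tonnes
Effective payload = max payload * fill factor
= 122 * 0.89
= 108.58 tonnes


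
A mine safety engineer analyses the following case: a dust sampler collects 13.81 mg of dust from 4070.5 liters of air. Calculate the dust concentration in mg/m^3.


Convert liters to m^3: 1 m^3 = 1000 L
Concentration = mass / volume * 1000
= 13.81 / 4070.5 * 1000
= 0.003392703599 * 1000
= 3.3927 mg/m^3

3.3927 mg/m^3


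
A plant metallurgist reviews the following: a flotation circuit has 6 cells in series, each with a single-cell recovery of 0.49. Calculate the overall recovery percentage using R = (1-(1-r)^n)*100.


98.2404%

Complement of single-cell recovery:
1 - r = 1 - 0.49 = 0.51
Raise to power n:
(1 - r)^6 = 0.51^6 = 0.0175962878
Overall recovery:
R = (1 - 0.0175962878) * 100
= 98.2404%


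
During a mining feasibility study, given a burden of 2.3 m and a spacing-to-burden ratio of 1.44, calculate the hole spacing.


3.312 m

Spacing = burden * ratio
= 2.3 * 1.44
= 3.312 m


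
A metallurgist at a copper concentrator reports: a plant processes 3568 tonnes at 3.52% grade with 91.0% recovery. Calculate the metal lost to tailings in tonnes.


11.3034 tonnes

Total metal in feed:
= 3568 * 3.52 / 100 = 125.5936 tonnes
Metal recovered:
= 125.5936 * 91.0 / 100 = 114.290176 tonnes
Metal lost to tailings:
= 125.5936 - 114.290176
= 11.3034 tonnes


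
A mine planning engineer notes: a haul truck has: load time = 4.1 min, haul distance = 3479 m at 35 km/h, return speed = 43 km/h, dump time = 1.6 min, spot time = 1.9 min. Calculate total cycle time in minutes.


Convert haul speed to m/min: 35 * 1000/60 = 583.3333333 m/min
Haul time = 3479 / 583.3333333 = 5.964 min
Convert return speed to m/min: 43 * 1000/60 = 716.6666667 m/min
Return time = 3479 / 716.6666667 = 4.854418605 min
Total cycle time:
= 4.1 + 5.964 + 1.6 + 4.854418605 + 1.9
= 18.4184 min

18.4184 min


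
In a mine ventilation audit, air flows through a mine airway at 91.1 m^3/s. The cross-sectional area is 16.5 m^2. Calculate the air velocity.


Velocity = flow rate / cross-sectional area
= 91.1 / 16.5
= 5.5212 m/s

5.5212 m/s


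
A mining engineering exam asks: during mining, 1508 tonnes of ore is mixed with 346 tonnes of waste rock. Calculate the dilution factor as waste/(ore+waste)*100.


Total material = ore + waste
= 1508 + 346 = 1854 tonnes
Dilution = waste / total * 100
= 346 / 1854 * 100
= 0.1866235167 * 100
= 18.6624%

18.6624%


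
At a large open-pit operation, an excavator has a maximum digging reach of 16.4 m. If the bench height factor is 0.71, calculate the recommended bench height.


Bench height = reach * factor
= 16.4 * 0.71
= 11.644 m

11.644 m


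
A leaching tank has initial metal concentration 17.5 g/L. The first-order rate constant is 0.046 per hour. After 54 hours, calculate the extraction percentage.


91.6591%

Compute the exponent:
-k * t = -0.046 * 54 = -2.484
Remaining concentration:
C = 17.5 * exp(-2.484)
= 17.5 * 0.08340892174
= 1.459656131 g/L
Extracted = 17.5 - 1.459656131 = 16.04034387 g/L
Extraction % = 16.04034387 / 17.5 * 100
= 91.6591%


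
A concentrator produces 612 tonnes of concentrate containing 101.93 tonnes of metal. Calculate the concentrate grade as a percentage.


16.6552%

Grade = (metal in concentrate / concentrate mass) * 100
= (101.93 / 612) * 100
= 0.1665522876 * 100
= 16.6552%


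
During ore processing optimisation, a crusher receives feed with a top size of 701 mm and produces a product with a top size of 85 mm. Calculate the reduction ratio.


Reduction ratio = feed size / product size
= 701 / 85
= 8.2471

8.2471


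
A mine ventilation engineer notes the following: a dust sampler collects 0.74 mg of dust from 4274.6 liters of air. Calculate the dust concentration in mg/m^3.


Convert liters to m^3: 1 m^3 = 1000 L
Concentration = mass / volume * 1000
= 0.74 / 4274.6 * 1000
= 0.0001731156132 * 1000
= 0.1731 mg/m^3

0.1731 mg/m^3


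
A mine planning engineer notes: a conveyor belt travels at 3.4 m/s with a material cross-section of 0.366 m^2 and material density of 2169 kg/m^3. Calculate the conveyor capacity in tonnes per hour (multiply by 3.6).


9716.773 t/h

Volumetric flow = speed * area
= 3.4 * 0.366 = 1.2444 m^3/s
Mass flow = volumetric * density
= 1.2444 * 2169 = 2699.1036 kg/s
Convert to t/h: multiply by 3.6
Capacity = 2699.1036 * 3.6
= 9716.773 t/h


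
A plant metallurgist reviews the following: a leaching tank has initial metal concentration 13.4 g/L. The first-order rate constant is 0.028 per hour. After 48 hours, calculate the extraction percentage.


73.92%

Compute the exponent:
-k * t = -0.028 * 48 = -1.344
Remaining concentration:
C = 13.4 * exp(-1.344)
= 13.4 * 0.2608003779
= 3.494725064 g/L
Extracted = 13.4 - 3.494725064 = 9.905274936 g/L
Extraction % = 9.905274936 / 13.4 * 100
= 73.92%


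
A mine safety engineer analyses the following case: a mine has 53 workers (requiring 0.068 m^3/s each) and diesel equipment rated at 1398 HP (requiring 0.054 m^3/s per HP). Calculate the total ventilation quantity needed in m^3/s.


Airflow for workers:
Q_people = 53 * 0.068 = 3.604 m^3/s
Airflow for diesel equipment:
Q_diesel = 1398 * 0.054 = 75.492 m^3/s
Total ventilation:
Q_total = 3.604 + 75.492
= 79.096 m^3/s

79.096 m^3/s


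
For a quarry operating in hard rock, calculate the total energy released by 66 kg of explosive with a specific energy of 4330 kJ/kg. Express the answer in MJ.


285.78 MJ

Energy = mass * specific_energy / 1000
= 66 * 4330 / 1000
= 285780 / 1000
= 285.78 MJ


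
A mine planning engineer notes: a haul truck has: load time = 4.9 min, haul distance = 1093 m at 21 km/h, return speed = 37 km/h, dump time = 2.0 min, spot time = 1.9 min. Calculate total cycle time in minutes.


13.6953 min

Convert haul speed to m/min: 21 * 1000/60 = 350 m/min
Haul time = 1093 / 350 = 3.122857143 min
Convert return speed to m/min: 37 * 1000/60 = 616.6666667 m/min
Return time = 1093 / 616.6666667 = 1.772432432 min
Total cycle time:
= 4.9 + 3.122857143 + 2.0 + 1.772432432 + 1.9
= 13.6953 min


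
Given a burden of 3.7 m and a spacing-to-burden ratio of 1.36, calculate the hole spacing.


Spacing = burden * ratio
= 3.7 * 1.36
= 5.032 m

5.032 m


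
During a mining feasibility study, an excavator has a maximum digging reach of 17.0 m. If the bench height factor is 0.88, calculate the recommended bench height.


Bench height = reach * factor
= 17.0 * 0.88
= 14.96 m

14.96 m


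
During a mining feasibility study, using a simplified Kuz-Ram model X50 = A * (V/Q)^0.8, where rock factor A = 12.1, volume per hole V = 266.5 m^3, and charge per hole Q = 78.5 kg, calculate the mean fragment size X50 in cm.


Compute V/Q:
V/Q = 266.5 / 78.5 = 3.394904459
Raise to the power 0.8:
(V/Q)^0.8 = 3.394904459^0.8 = 2.65865537
Multiply by A:
X50 = 12.1 * 2.65865537
= 32.1697 cm

32.1697 cm


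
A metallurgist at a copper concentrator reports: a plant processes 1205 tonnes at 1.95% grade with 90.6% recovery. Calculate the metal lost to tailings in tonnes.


Total metal in feed:
= 1205 * 1.95 / 100 = 23.4975 tonnes
Metal recovered:
= 23.4975 * 90.6 / 100 = 21.288735 tonnes
Metal lost to tailings:
= 23.4975 - 21.288735
= 2.2088 tonnes

2.2088 tonnes


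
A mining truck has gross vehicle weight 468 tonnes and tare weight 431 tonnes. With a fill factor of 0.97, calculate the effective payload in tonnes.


35.89 tonnes

Maximum payload = gross - tare
= 468 - 431 = 37 tonnes
Effective payload = max payload * fill factor
= 37 * 0.97
= 35.89 tonnes


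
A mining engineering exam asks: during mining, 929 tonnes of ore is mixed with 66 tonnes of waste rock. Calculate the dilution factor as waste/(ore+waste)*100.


Total material = ore + waste
= 929 + 66 = 995 tonnes
Dilution = waste / total * 100
= 66 / 995 * 100
= 0.06633165829 * 100
= 6.6332%

6.6332%


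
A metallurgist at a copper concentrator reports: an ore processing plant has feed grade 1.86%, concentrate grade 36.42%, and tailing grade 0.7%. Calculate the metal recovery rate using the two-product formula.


Using the two-product formula:
R = 100 * c * (f - t) / (f * (c - t))
Numerator = 100 * 36.42 * (1.86 - 0.7)
= 100 * 36.42 * 1.16
= 4224.72
Denominator = 1.86 * (36.42 - 0.7)
= 1.86 * 35.72
= 66.4392
R = 4224.72 / 66.4392
= 63.5878%

63.5878%


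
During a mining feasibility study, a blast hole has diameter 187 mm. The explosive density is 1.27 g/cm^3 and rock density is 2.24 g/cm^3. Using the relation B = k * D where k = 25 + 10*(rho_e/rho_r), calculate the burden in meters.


First, compute k:
rho_e / rho_r = 1.27 / 2.24 = 0.5669642857
k = 25 + 10 * 0.5669642857 = 30.66964286
Then, compute burden:
B = k * D / 1000 = 30.66964286 * 187 / 1000
= 5735.223214 / 1000
= 5.7352 m

5.7352 m


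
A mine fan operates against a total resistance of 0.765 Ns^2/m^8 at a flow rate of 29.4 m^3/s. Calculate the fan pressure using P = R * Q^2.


661.2354 Pa

Compute Q^2:
Q^2 = 29.4^2 = 864.36
Compute pressure:
P = R * Q^2 = 0.765 * 864.36
= 661.2354 Pa


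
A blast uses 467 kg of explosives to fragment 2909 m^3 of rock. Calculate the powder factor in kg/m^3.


Powder factor = explosive mass / rock volume
= 467 / 2909
= 0.1605 kg/m^3

0.1605 kg/m^3


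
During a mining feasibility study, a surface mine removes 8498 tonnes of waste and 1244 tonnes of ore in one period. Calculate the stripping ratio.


Stripping ratio = waste tonnage / ore tonnage
= 8498 / 1244
= 6.8312

6.8312


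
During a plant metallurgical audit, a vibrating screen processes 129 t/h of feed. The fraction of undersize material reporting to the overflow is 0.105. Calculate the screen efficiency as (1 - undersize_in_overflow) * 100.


Screen efficiency = (1 - fraction of undersize in overflow) * 100
= (1 - 0.105) * 100
= 0.895 * 100
= 89.5%

89.5%


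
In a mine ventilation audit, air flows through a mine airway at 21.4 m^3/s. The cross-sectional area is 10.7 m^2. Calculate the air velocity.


2.0 m/s

Velocity = flow rate / cross-sectional area
= 21.4 / 10.7
= 2.0 m/s


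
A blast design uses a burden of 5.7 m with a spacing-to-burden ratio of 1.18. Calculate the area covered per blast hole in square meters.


First, find the spacing:
Spacing = burden * ratio = 5.7 * 1.18
= 6.726 m
Then, calculate the area:
Area = burden * spacing = 5.7 * 6.726
= 38.3382 m^2

38.3382 m^2


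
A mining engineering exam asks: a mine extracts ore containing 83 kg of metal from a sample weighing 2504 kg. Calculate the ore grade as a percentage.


Ore grade = (metal mass / ore mass) * 100
= (83 / 2504) * 100
= 0.03314696486 * 100
= 3.3147%

3.3147%


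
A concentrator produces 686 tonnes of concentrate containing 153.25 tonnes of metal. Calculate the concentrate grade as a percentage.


Grade = (metal in concentrate / concentrate mass) * 100
= (153.25 / 686) * 100
= 0.2233965015 * 100
= 22.3397%

22.3397%


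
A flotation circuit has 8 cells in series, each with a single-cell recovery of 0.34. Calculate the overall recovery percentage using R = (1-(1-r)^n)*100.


96.3996%

Complement of single-cell recovery:
1 - r = 1 - 0.34 = 0.66
Raise to power n:
(1 - r)^8 = 0.66^8 = 0.03600406063
Overall recovery:
R = (1 - 0.03600406063) * 100
= 96.3996%


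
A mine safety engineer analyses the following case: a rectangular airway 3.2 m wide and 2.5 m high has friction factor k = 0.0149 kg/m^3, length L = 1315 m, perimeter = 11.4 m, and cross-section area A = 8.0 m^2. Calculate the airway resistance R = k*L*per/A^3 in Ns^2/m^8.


Compute the numerator:
k * L * per = 0.0149 * 1315 * 11.4
= 223.3659
Compute the denominator:
A^3 = 8.0^3 = 512
Resistance:
R = 223.3659 / 512
= 0.4363 Ns^2/m^8

0.4363 Ns^2/m^8


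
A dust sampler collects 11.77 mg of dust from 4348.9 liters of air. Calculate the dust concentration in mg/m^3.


Convert liters to m^3: 1 m^3 = 1000 L
Concentration = mass / volume * 1000
= 11.77 / 4348.9 * 1000
= 0.002706431511 * 1000
= 2.7064 mg/m^3

2.7064 mg/m^3


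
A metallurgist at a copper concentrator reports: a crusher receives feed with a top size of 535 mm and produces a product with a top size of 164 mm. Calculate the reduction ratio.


Reduction ratio = feed size / product size
= 535 / 164
= 3.2622

3.2622


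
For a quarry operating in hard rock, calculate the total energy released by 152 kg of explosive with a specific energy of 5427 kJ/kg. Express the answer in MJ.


824.904 MJ

Energy = mass * specific_energy / 1000
= 152 * 5427 / 1000
= 824904 / 1000
= 824.904 MJ


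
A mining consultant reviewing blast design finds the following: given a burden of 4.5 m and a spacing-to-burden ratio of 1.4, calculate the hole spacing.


6.3 m

Spacing = burden * ratio
= 4.5 * 1.4
= 6.3 m


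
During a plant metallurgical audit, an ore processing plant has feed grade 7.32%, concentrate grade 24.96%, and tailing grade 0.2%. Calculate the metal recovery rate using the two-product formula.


98.0534%

Using the two-product formula:
R = 100 * c * (f - t) / (f * (c - t))
Numerator = 100 * 24.96 * (7.32 - 0.2)
= 100 * 24.96 * 7.12
= 17771.52
Denominator = 7.32 * (24.96 - 0.2)
= 7.32 * 24.76
= 181.2432
R = 17771.52 / 181.2432
= 98.0534%


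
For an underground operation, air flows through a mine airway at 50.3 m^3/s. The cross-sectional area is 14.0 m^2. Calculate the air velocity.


Velocity = flow rate / cross-sectional area
= 50.3 / 14.0
= 3.5929 m/s

3.5929 m/s


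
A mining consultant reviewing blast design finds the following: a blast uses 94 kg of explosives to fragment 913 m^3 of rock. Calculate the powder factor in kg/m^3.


0.103 kg/m^3

Powder factor = explosive mass / rock volume
= 94 / 913
= 0.103 kg/m^3


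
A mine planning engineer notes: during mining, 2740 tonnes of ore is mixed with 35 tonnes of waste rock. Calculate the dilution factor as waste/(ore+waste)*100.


1.2613%

Total material = ore + waste
= 2740 + 35 = 2775 tonnes
Dilution = waste / total * 100
= 35 / 2775 * 100
= 0.01261261261 * 100
= 1.2613%


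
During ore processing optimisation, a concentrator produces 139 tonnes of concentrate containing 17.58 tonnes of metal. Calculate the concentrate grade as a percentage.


12.6475%

Grade = (metal in concentrate / concentrate mass) * 100
= (17.58 / 139) * 100
= 0.1264748201 * 100
= 12.6475%


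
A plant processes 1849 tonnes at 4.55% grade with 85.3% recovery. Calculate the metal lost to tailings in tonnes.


12.367 tonnes

Total metal in feed:
= 1849 * 4.55 / 100 = 84.1295 tonnes
Metal recovered:
= 84.1295 * 85.3 / 100 = 71.7624635 tonnes
Metal lost to tailings:
= 84.1295 - 71.7624635
= 12.367 tonnes


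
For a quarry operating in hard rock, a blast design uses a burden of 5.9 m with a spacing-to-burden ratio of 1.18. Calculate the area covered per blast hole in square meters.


41.0758 m^2

First, find the spacing:
Spacing = burden * ratio = 5.9 * 1.18
= 6.962 m
Then, calculate the area:
Area = burden * spacing = 5.9 * 6.962
= 41.0758 m^2


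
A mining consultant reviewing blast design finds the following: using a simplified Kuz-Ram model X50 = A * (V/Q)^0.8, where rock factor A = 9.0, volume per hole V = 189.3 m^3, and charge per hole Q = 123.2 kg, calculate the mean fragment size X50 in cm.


Compute V/Q:
V/Q = 189.3 / 123.2 = 1.536525974
Raise to the power 0.8:
(V/Q)^0.8 = 1.536525974^0.8 = 1.410041597
Multiply by A:
X50 = 9.0 * 1.410041597
= 12.6904 cm

12.6904 cm


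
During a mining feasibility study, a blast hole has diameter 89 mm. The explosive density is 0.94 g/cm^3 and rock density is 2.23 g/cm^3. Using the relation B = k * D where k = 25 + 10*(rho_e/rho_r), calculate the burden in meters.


2.6002 m

First, compute k:
rho_e / rho_r = 0.94 / 2.23 = 0.4215246637
k = 25 + 10 * 0.4215246637 = 29.21524664
Then, compute burden:
B = k * D / 1000 = 29.21524664 * 89 / 1000
= 2600.156951 / 1000
= 2.6002 m


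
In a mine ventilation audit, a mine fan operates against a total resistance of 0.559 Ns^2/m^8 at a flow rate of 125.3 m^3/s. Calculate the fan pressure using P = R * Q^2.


Compute Q^2:
Q^2 = 125.3^2 = 15700.09
Compute pressure:
P = R * Q^2 = 0.559 * 15700.09
= 8776.3503 Pa

8776.3503 Pa


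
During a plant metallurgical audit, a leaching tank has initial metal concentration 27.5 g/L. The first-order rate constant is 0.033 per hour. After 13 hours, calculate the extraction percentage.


34.884%

Compute the exponent:
-k * t = -0.033 * 13 = -0.429
Remaining concentration:
C = 27.5 * exp(-0.429)
= 27.5 * 0.6511599292
= 17.90689805 g/L
Extracted = 27.5 - 17.90689805 = 9.593101948 g/L
Extraction % = 9.593101948 / 27.5 * 100
= 34.884%


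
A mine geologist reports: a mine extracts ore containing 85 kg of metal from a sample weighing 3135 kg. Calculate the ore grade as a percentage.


Ore grade = (metal mass / ore mass) * 100
= (85 / 3135) * 100
= 0.02711323764 * 100
= 2.7113%

2.7113%


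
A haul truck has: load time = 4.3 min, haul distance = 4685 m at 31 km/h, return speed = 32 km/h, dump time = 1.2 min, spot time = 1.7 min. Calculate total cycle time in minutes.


Convert haul speed to m/min: 31 * 1000/60 = 516.6666667 m/min
Haul time = 4685 / 516.6666667 = 9.067741935 min
Convert return speed to m/min: 32 * 1000/60 = 533.3333333 m/min
Return time = 4685 / 533.3333333 = 8.784375 min
Total cycle time:
= 4.3 + 9.067741935 + 1.2 + 8.784375 + 1.7
= 25.0521 min

25.0521 min


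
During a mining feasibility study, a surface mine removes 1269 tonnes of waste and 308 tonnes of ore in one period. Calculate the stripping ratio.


4.1201

Stripping ratio = waste tonnage / ore tonnage
= 1269 / 308
= 4.1201


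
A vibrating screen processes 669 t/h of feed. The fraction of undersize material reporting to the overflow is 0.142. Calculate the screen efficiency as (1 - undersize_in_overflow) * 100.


85.8%

Screen efficiency = (1 - fraction of undersize in overflow) * 100
= (1 - 0.142) * 100
= 0.858 * 100
= 85.8%


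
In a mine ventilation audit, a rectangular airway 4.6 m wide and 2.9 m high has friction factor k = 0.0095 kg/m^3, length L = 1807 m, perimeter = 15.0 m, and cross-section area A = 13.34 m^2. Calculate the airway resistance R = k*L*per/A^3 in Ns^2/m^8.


Compute the numerator:
k * L * per = 0.0095 * 1807 * 15.0
= 257.4975
Compute the denominator:
A^3 = 13.34^3 = 2373.927704
Resistance:
R = 257.4975 / 2373.927704
= 0.1085 Ns^2/m^8

0.1085 Ns^2/m^8


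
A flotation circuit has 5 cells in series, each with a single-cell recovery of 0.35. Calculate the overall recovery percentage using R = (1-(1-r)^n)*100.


88.3971%

Complement of single-cell recovery:
1 - r = 1 - 0.35 = 0.65
Raise to power n:
(1 - r)^5 = 0.65^5 = 0.1160290625
Overall recovery:
R = (1 - 0.1160290625) * 100
= 88.3971%


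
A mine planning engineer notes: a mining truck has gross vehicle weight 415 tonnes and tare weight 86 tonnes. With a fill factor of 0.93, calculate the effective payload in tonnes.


305.97 tonnes

Maximum payload = gross - tare
= 415 - 86 = 329 tonnes
Effective payload = max payload * fill factor
= 329 * 0.93
= 305.97 tonnes


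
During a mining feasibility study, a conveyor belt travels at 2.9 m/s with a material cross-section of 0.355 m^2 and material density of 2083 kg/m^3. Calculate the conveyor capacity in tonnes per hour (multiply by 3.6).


7720.0146 t/h

Volumetric flow = speed * area
= 2.9 * 0.355 = 1.0295 m^3/s
Mass flow = volumetric * density
= 1.0295 * 2083 = 2144.4485 kg/s
Convert to t/h: multiply by 3.6
Capacity = 2144.4485 * 3.6
= 7720.0146 t/h


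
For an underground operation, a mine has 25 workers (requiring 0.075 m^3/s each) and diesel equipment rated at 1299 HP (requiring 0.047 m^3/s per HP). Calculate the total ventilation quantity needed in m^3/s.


Airflow for workers:
Q_people = 25 * 0.075 = 1.875 m^3/s
Airflow for diesel equipment:
Q_diesel = 1299 * 0.047 = 61.053 m^3/s
Total ventilation:
Q_total = 1.875 + 61.053
= 62.928 m^3/s

62.928 m^3/s


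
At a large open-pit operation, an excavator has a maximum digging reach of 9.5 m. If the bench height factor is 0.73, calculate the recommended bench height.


6.935 m

Bench height = reach * factor
= 9.5 * 0.73
= 6.935 m


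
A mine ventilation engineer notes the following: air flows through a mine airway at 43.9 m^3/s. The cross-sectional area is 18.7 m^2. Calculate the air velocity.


2.3476 m/s

Velocity = flow rate / cross-sectional area
= 43.9 / 18.7
= 2.3476 m/s


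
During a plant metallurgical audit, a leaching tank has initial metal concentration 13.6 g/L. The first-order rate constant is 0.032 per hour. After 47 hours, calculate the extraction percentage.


77.7761%

Compute the exponent:
-k * t = -0.032 * 47 = -1.504
Remaining concentration:
C = 13.6 * exp(-1.504)
= 13.6 * 0.2222394222
= 3.022456142 g/L
Extracted = 13.6 - 3.022456142 = 10.57754386 g/L
Extraction % = 10.57754386 / 13.6 * 100
= 77.7761%


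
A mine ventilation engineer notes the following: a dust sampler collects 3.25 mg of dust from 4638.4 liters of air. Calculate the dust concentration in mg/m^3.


Convert liters to m^3: 1 m^3 = 1000 L
Concentration = mass / volume * 1000
= 3.25 / 4638.4 * 1000
= 0.0007006726457 * 1000
= 0.7007 mg/m^3

0.7007 mg/m^3


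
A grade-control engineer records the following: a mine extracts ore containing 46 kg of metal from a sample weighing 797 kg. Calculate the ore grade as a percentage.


5.7716%

Ore grade = (metal mass / ore mass) * 100
= (46 / 797) * 100
= 0.05771643664 * 100
= 5.7716%


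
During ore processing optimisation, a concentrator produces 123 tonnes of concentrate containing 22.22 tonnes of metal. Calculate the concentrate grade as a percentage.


Grade = (metal in concentrate / concentrate mass) * 100
= (22.22 / 123) * 100
= 0.1806504065 * 100
= 18.065%

18.065%


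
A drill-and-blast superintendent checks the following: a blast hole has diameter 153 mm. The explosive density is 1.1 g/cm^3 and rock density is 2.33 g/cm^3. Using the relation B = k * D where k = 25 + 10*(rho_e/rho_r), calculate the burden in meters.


First, compute k:
rho_e / rho_r = 1.1 / 2.33 = 0.4721030043
k = 25 + 10 * 0.4721030043 = 29.72103004
Then, compute burden:
B = k * D / 1000 = 29.72103004 * 153 / 1000
= 4547.317597 / 1000
= 4.5473 m

4.5473 m


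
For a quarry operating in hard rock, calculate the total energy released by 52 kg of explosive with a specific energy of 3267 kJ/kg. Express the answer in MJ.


Energy = mass * specific_energy / 1000
= 52 * 3267 / 1000
= 169884 / 1000
= 169.884 MJ

169.884 MJ


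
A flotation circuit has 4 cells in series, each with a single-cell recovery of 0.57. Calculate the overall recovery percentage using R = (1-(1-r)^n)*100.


96.5812%

Complement of single-cell recovery:
1 - r = 1 - 0.57 = 0.43
Raise to power n:
(1 - r)^4 = 0.43^4 = 0.03418801
Overall recovery:
R = (1 - 0.03418801) * 100
= 96.5812%


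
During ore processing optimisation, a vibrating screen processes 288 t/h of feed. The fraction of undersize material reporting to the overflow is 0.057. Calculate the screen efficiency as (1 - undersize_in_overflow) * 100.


94.3%

Screen efficiency = (1 - fraction of undersize in overflow) * 100
= (1 - 0.057) * 100
= 0.943 * 100
= 94.3%


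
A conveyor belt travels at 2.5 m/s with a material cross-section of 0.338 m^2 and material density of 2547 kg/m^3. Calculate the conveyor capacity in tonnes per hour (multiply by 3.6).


7747.974 t/h

Volumetric flow = speed * area
= 2.5 * 0.338 = 0.845 m^3/s
Mass flow = volumetric * density
= 0.845 * 2547 = 2152.215 kg/s
Convert to t/h: multiply by 3.6
Capacity = 2152.215 * 3.6
= 7747.974 t/h


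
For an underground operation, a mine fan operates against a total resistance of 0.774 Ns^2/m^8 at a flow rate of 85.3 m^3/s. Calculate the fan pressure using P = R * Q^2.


5631.6937 Pa

Compute Q^2:
Q^2 = 85.3^2 = 7276.09
Compute pressure:
P = R * Q^2 = 0.774 * 7276.09
= 5631.6937 Pa


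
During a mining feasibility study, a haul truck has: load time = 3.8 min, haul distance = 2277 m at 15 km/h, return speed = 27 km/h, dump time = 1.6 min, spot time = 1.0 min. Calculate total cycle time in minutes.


Convert haul speed to m/min: 15 * 1000/60 = 250 m/min
Haul time = 2277 / 250 = 9.108 min
Convert return speed to m/min: 27 * 1000/60 = 450 m/min
Return time = 2277 / 450 = 5.06 min
Total cycle time:
= 3.8 + 9.108 + 1.6 + 5.06 + 1.0
= 20.568 min

20.568 min


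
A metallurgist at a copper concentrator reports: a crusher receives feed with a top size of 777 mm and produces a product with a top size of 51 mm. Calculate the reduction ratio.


15.2353

Reduction ratio = feed size / product size
= 777 / 51
= 15.2353


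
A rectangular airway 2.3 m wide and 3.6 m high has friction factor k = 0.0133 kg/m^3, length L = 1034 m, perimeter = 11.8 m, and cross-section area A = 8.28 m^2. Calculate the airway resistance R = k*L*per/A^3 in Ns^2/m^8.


Compute the numerator:
k * L * per = 0.0133 * 1034 * 11.8
= 162.27596
Compute the denominator:
A^3 = 8.28^3 = 567.663552
Resistance:
R = 162.27596 / 567.663552
= 0.2859 Ns^2/m^8

0.2859 Ns^2/m^8


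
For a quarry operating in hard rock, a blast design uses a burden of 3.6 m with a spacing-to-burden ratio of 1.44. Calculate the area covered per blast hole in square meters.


First, find the spacing:
Spacing = burden * ratio = 3.6 * 1.44
= 5.184 m
Then, calculate the area:
Area = burden * spacing = 3.6 * 5.184
= 18.6624 m^2

18.6624 m^2


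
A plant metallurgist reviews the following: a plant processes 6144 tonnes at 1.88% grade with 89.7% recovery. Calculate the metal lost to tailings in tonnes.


Total metal in feed:
= 6144 * 1.88 / 100 = 115.5072 tonnes
Metal recovered:
= 115.5072 * 89.7 / 100 = 103.6099584 tonnes
Metal lost to tailings:
= 115.5072 - 103.6099584
= 11.8972 tonnes

11.8972 tonnes


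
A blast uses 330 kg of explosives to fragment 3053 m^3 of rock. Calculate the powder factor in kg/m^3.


0.1081 kg/m^3

Powder factor = explosive mass / rock volume
= 330 / 3053
= 0.1081 kg/m^3


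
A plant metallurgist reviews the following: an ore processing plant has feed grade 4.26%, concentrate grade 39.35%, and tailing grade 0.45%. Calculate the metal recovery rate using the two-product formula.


Using the two-product formula:
R = 100 * c * (f - t) / (f * (c - t))
Numerator = 100 * 39.35 * (4.26 - 0.45)
= 100 * 39.35 * 3.81
= 14992.35
Denominator = 4.26 * (39.35 - 0.45)
= 4.26 * 38.9
= 165.714
R = 14992.35 / 165.714
= 90.4712%

90.4712%


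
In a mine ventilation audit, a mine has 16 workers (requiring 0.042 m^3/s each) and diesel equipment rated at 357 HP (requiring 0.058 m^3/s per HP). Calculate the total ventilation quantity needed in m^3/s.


21.378 m^3/s

Airflow for workers:
Q_people = 16 * 0.042 = 0.672 m^3/s
Airflow for diesel equipment:
Q_diesel = 357 * 0.058 = 20.706 m^3/s
Total ventilation:
Q_total = 0.672 + 20.706
= 21.378 m^3/s


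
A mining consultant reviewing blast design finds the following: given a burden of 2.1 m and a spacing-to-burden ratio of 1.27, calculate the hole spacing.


2.667 m

Spacing = burden * ratio
= 2.1 * 1.27
= 2.667 m


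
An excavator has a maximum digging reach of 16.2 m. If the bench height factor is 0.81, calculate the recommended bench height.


13.122 m

Bench height = reach * factor
= 16.2 * 0.81
= 13.122 m


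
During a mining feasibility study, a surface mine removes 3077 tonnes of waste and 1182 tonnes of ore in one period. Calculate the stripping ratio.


2.6032

Stripping ratio = waste tonnage / ore tonnage
= 3077 / 1182
= 2.6032


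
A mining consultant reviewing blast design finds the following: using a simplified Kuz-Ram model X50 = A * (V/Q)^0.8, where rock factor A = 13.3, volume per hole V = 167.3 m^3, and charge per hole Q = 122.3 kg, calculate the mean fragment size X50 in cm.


Compute V/Q:
V/Q = 167.3 / 122.3 = 1.36794767
Raise to the power 0.8:
(V/Q)^0.8 = 1.36794767^0.8 = 1.284859344
Multiply by A:
X50 = 13.3 * 1.284859344
= 17.0886 cm

17.0886 cm


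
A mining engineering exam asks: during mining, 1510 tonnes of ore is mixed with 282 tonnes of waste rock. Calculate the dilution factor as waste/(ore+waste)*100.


15.7366%

Total material = ore + waste
= 1510 + 282 = 1792 tonnes
Dilution = waste / total * 100
= 282 / 1792 * 100
= 0.1573660714 * 100
= 15.7366%


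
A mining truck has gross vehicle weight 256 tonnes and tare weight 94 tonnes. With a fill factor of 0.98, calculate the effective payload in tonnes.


Maximum payload = gross - tare
= 256 - 94 = 162 tonnes
Effective payload = max payload * fill factor
= 162 * 0.98
= 158.76 tonnes

158.76 tonnes


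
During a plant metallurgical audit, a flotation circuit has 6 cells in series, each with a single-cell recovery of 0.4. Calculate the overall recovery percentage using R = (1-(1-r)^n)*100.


Complement of single-cell recovery:
1 - r = 1 - 0.4 = 0.6
Raise to power n:
(1 - r)^6 = 0.6^6 = 0.046656
Overall recovery:
R = (1 - 0.046656) * 100
= 95.3344%

95.3344%


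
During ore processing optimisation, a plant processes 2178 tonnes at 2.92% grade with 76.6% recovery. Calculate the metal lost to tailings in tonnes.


14.8818 tonnes

Total metal in feed:
= 2178 * 2.92 / 100 = 63.5976 tonnes
Metal recovered:
= 63.5976 * 76.6 / 100 = 48.7157616 tonnes
Metal lost to tailings:
= 63.5976 - 48.7157616
= 14.8818 tonnes


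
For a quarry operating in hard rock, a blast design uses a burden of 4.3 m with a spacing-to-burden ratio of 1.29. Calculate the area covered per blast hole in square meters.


23.8521 m^2

First, find the spacing:
Spacing = burden * ratio = 4.3 * 1.29
= 5.547 m
Then, calculate the area:
Area = burden * spacing = 4.3 * 5.547
= 23.8521 m^2


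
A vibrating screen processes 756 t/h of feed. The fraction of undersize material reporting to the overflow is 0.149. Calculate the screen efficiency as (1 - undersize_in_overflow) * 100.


85.1%

Screen efficiency = (1 - fraction of undersize in overflow) * 100
= (1 - 0.149) * 100
= 0.851 * 100
= 85.1%
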